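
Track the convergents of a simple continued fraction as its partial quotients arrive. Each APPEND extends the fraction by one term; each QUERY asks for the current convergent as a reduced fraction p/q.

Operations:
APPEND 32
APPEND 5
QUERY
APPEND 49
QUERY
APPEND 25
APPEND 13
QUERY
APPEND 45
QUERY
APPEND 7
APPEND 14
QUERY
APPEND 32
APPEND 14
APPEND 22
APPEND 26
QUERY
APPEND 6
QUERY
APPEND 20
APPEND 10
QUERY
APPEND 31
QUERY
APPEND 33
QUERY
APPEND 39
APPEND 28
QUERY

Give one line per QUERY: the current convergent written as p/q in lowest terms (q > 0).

161/5
7921/246
2584339/80261
116493441/3617900
11569031405/359295754
2992654700165593/92941931724114
18070830076090742/561220061585173
3662163392295895072/113734651695860913
113891474417394727665/3537091545735115877
3762080819166321908017/116837755660954684854
4115143296632476897837201/127802705500704053789978

APPEND 32: p_0 = 32·1 + 0 = 32, q_0 = 32·0 + 1 = 1 → 32/1
APPEND 5: p_1 = 5·32 + 1 = 161, q_1 = 5·1 + 0 = 5 → 161/5
APPEND 49: p_2 = 49·161 + 32 = 7921, q_2 = 49·5 + 1 = 246 → 7921/246
APPEND 25: p_3 = 25·7921 + 161 = 198186, q_3 = 25·246 + 5 = 6155 → 198186/6155
APPEND 13: p_4 = 13·198186 + 7921 = 2584339, q_4 = 13·6155 + 246 = 80261 → 2584339/80261
APPEND 45: p_5 = 45·2584339 + 198186 = 116493441, q_5 = 45·80261 + 6155 = 3617900 → 116493441/3617900
APPEND 7: p_6 = 7·116493441 + 2584339 = 818038426, q_6 = 7·3617900 + 80261 = 25405561 → 818038426/25405561
APPEND 14: p_7 = 14·818038426 + 116493441 = 11569031405, q_7 = 14·25405561 + 3617900 = 359295754 → 11569031405/359295754
APPEND 32: p_8 = 32·11569031405 + 818038426 = 371027043386, q_8 = 32·359295754 + 25405561 = 11522869689 → 371027043386/11522869689
APPEND 14: p_9 = 14·371027043386 + 11569031405 = 5205947638809, q_9 = 14·11522869689 + 359295754 = 161679471400 → 5205947638809/161679471400
APPEND 22: p_10 = 22·5205947638809 + 371027043386 = 114901875097184, q_10 = 22·161679471400 + 11522869689 = 3568471240489 → 114901875097184/3568471240489
APPEND 26: p_11 = 26·114901875097184 + 5205947638809 = 2992654700165593, q_11 = 26·3568471240489 + 161679471400 = 92941931724114 → 2992654700165593/92941931724114
APPEND 6: p_12 = 6·2992654700165593 + 114901875097184 = 18070830076090742, q_12 = 6·92941931724114 + 3568471240489 = 561220061585173 → 18070830076090742/561220061585173
APPEND 20: p_13 = 20·18070830076090742 + 2992654700165593 = 364409256221980433, q_13 = 20·561220061585173 + 92941931724114 = 11317343163427574 → 364409256221980433/11317343163427574
APPEND 10: p_14 = 10·364409256221980433 + 18070830076090742 = 3662163392295895072, q_14 = 10·11317343163427574 + 561220061585173 = 113734651695860913 → 3662163392295895072/113734651695860913
APPEND 31: p_15 = 31·3662163392295895072 + 364409256221980433 = 113891474417394727665, q_15 = 31·113734651695860913 + 11317343163427574 = 3537091545735115877 → 113891474417394727665/3537091545735115877
APPEND 33: p_16 = 33·113891474417394727665 + 3662163392295895072 = 3762080819166321908017, q_16 = 33·3537091545735115877 + 113734651695860913 = 116837755660954684854 → 3762080819166321908017/116837755660954684854
APPEND 39: p_17 = 39·3762080819166321908017 + 113891474417394727665 = 146835043421903949140328, q_17 = 39·116837755660954684854 + 3537091545735115877 = 4560209562322967825183 → 146835043421903949140328/4560209562322967825183
APPEND 28: p_18 = 28·146835043421903949140328 + 3762080819166321908017 = 4115143296632476897837201, q_18 = 28·4560209562322967825183 + 116837755660954684854 = 127802705500704053789978 → 4115143296632476897837201/127802705500704053789978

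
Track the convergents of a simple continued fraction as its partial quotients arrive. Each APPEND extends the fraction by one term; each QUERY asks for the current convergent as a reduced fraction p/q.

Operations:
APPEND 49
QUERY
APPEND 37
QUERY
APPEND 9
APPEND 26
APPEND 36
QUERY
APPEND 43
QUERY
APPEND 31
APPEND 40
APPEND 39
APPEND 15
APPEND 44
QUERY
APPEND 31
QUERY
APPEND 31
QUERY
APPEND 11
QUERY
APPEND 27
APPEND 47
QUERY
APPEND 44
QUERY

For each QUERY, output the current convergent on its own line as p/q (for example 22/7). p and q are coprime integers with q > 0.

49/1
1814/37
15408679/314290
663000761/13523191
21276261462710173/433970765119784
660046926441354159/13462941794767235
20482730981144689102/417785166402904069
225970087719032934281/4609099772226711994
287944699759285626924664/5873192613548860723623
12675688464507962618599905/258545338475166395967319

APPEND 49: p_0 = 49·1 + 0 = 49, q_0 = 49·0 + 1 = 1 → 49/1
APPEND 37: p_1 = 37·49 + 1 = 1814, q_1 = 37·1 + 0 = 37 → 1814/37
APPEND 9: p_2 = 9·1814 + 49 = 16375, q_2 = 9·37 + 1 = 334 → 16375/334
APPEND 26: p_3 = 26·16375 + 1814 = 427564, q_3 = 26·334 + 37 = 8721 → 427564/8721
APPEND 36: p_4 = 36·427564 + 16375 = 15408679, q_4 = 36·8721 + 334 = 314290 → 15408679/314290
APPEND 43: p_5 = 43·15408679 + 427564 = 663000761, q_5 = 43·314290 + 8721 = 13523191 → 663000761/13523191
APPEND 31: p_6 = 31·663000761 + 15408679 = 20568432270, q_6 = 31·13523191 + 314290 = 419533211 → 20568432270/419533211
APPEND 40: p_7 = 40·20568432270 + 663000761 = 823400291561, q_7 = 40·419533211 + 13523191 = 16794851631 → 823400291561/16794851631
APPEND 39: p_8 = 39·823400291561 + 20568432270 = 32133179803149, q_8 = 39·16794851631 + 419533211 = 655418746820 → 32133179803149/655418746820
APPEND 15: p_9 = 15·32133179803149 + 823400291561 = 482821097338796, q_9 = 15·655418746820 + 16794851631 = 9848076053931 → 482821097338796/9848076053931
APPEND 44: p_10 = 44·482821097338796 + 32133179803149 = 21276261462710173, q_10 = 44·9848076053931 + 655418746820 = 433970765119784 → 21276261462710173/433970765119784
APPEND 31: p_11 = 31·21276261462710173 + 482821097338796 = 660046926441354159, q_11 = 31·433970765119784 + 9848076053931 = 13462941794767235 → 660046926441354159/13462941794767235
APPEND 31: p_12 = 31·660046926441354159 + 21276261462710173 = 20482730981144689102, q_12 = 31·13462941794767235 + 433970765119784 = 417785166402904069 → 20482730981144689102/417785166402904069
APPEND 11: p_13 = 11·20482730981144689102 + 660046926441354159 = 225970087719032934281, q_13 = 11·417785166402904069 + 13462941794767235 = 4609099772226711994 → 225970087719032934281/4609099772226711994
APPEND 27: p_14 = 27·225970087719032934281 + 20482730981144689102 = 6121675099395033914689, q_14 = 27·4609099772226711994 + 417785166402904069 = 124863479016524127907 → 6121675099395033914689/124863479016524127907
APPEND 47: p_15 = 47·6121675099395033914689 + 225970087719032934281 = 287944699759285626924664, q_15 = 47·124863479016524127907 + 4609099772226711994 = 5873192613548860723623 → 287944699759285626924664/5873192613548860723623
APPEND 44: p_16 = 44·287944699759285626924664 + 6121675099395033914689 = 12675688464507962618599905, q_16 = 44·5873192613548860723623 + 124863479016524127907 = 258545338475166395967319 → 12675688464507962618599905/258545338475166395967319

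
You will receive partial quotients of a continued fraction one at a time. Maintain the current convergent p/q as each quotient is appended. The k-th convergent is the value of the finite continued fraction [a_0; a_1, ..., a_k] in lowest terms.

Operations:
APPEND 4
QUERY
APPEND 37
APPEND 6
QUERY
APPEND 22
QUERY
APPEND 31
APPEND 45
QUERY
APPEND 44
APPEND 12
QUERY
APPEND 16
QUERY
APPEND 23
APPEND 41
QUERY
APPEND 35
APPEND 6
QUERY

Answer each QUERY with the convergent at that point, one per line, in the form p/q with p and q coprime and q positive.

APPEND 4: p_0 = 4·1 + 0 = 4, q_0 = 4·0 + 1 = 1 → 4/1
APPEND 37: p_1 = 37·4 + 1 = 149, q_1 = 37·1 + 0 = 37 → 149/37
APPEND 6: p_2 = 6·149 + 4 = 898, q_2 = 6·37 + 1 = 223 → 898/223
APPEND 22: p_3 = 22·898 + 149 = 19905, q_3 = 22·223 + 37 = 4943 → 19905/4943
APPEND 31: p_4 = 31·19905 + 898 = 617953, q_4 = 31·4943 + 223 = 153456 → 617953/153456
APPEND 45: p_5 = 45·617953 + 19905 = 27827790, q_5 = 45·153456 + 4943 = 6910463 → 27827790/6910463
APPEND 44: p_6 = 44·27827790 + 617953 = 1225040713, q_6 = 44·6910463 + 153456 = 304213828 → 1225040713/304213828
APPEND 12: p_7 = 12·1225040713 + 27827790 = 14728316346, q_7 = 12·304213828 + 6910463 = 3657476399 → 14728316346/3657476399
APPEND 16: p_8 = 16·14728316346 + 1225040713 = 236878102249, q_8 = 16·3657476399 + 304213828 = 58823836212 → 236878102249/58823836212
APPEND 23: p_9 = 23·236878102249 + 14728316346 = 5462924668073, q_9 = 23·58823836212 + 3657476399 = 1356605709275 → 5462924668073/1356605709275
APPEND 41: p_10 = 41·5462924668073 + 236878102249 = 224216789493242, q_10 = 41·1356605709275 + 58823836212 = 55679657916487 → 224216789493242/55679657916487
APPEND 35: p_11 = 35·224216789493242 + 5462924668073 = 7853050556931543, q_11 = 35·55679657916487 + 1356605709275 = 1950144632786320 → 7853050556931543/1950144632786320
APPEND 6: p_12 = 6·7853050556931543 + 224216789493242 = 47342520131082500, q_12 = 6·1950144632786320 + 55679657916487 = 11756547454634407 → 47342520131082500/11756547454634407

4/1
898/223
19905/4943
27827790/6910463
14728316346/3657476399
236878102249/58823836212
224216789493242/55679657916487
47342520131082500/11756547454634407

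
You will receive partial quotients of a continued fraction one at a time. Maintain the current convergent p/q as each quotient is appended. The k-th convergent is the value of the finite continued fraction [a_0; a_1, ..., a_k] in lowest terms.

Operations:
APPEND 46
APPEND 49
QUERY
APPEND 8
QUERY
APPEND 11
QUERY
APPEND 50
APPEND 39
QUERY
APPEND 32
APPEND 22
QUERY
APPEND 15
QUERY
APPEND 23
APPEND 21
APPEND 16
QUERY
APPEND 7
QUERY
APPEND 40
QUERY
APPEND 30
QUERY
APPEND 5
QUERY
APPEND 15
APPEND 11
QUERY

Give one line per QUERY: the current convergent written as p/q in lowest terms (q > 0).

2255/49
18086/393
201201/4372
393248505/8545099
277461915017/6029112641
4174522755551/90710351776
32517022907725346/706579113204209
229645456067979463/4990084214054508
9218335265626903866/200309947675384529
276779703424875095443/6014288514475590378
1393116852390002381081/30271752520053336419
234301974234414021309319/5091268091988085339712

APPEND 46: p_0 = 46·1 + 0 = 46, q_0 = 46·0 + 1 = 1 → 46/1
APPEND 49: p_1 = 49·46 + 1 = 2255, q_1 = 49·1 + 0 = 49 → 2255/49
APPEND 8: p_2 = 8·2255 + 46 = 18086, q_2 = 8·49 + 1 = 393 → 18086/393
APPEND 11: p_3 = 11·18086 + 2255 = 201201, q_3 = 11·393 + 49 = 4372 → 201201/4372
APPEND 50: p_4 = 50·201201 + 18086 = 10078136, q_4 = 50·4372 + 393 = 218993 → 10078136/218993
APPEND 39: p_5 = 39·10078136 + 201201 = 393248505, q_5 = 39·218993 + 4372 = 8545099 → 393248505/8545099
APPEND 32: p_6 = 32·393248505 + 10078136 = 12594030296, q_6 = 32·8545099 + 218993 = 273662161 → 12594030296/273662161
APPEND 22: p_7 = 22·12594030296 + 393248505 = 277461915017, q_7 = 22·273662161 + 8545099 = 6029112641 → 277461915017/6029112641
APPEND 15: p_8 = 15·277461915017 + 12594030296 = 4174522755551, q_8 = 15·6029112641 + 273662161 = 90710351776 → 4174522755551/90710351776
APPEND 23: p_9 = 23·4174522755551 + 277461915017 = 96291485292690, q_9 = 23·90710351776 + 6029112641 = 2092367203489 → 96291485292690/2092367203489
APPEND 21: p_10 = 21·96291485292690 + 4174522755551 = 2026295713902041, q_10 = 21·2092367203489 + 90710351776 = 44030421625045 → 2026295713902041/44030421625045
APPEND 16: p_11 = 16·2026295713902041 + 96291485292690 = 32517022907725346, q_11 = 16·44030421625045 + 2092367203489 = 706579113204209 → 32517022907725346/706579113204209
APPEND 7: p_12 = 7·32517022907725346 + 2026295713902041 = 229645456067979463, q_12 = 7·706579113204209 + 44030421625045 = 4990084214054508 → 229645456067979463/4990084214054508
APPEND 40: p_13 = 40·229645456067979463 + 32517022907725346 = 9218335265626903866, q_13 = 40·4990084214054508 + 706579113204209 = 200309947675384529 → 9218335265626903866/200309947675384529
APPEND 30: p_14 = 30·9218335265626903866 + 229645456067979463 = 276779703424875095443, q_14 = 30·200309947675384529 + 4990084214054508 = 6014288514475590378 → 276779703424875095443/6014288514475590378
APPEND 5: p_15 = 5·276779703424875095443 + 9218335265626903866 = 1393116852390002381081, q_15 = 5·6014288514475590378 + 200309947675384529 = 30271752520053336419 → 1393116852390002381081/30271752520053336419
APPEND 15: p_16 = 15·1393116852390002381081 + 276779703424875095443 = 21173532489274910811658, q_16 = 15·30271752520053336419 + 6014288514475590378 = 460090576315275636663 → 21173532489274910811658/460090576315275636663
APPEND 11: p_17 = 11·21173532489274910811658 + 1393116852390002381081 = 234301974234414021309319, q_17 = 11·460090576315275636663 + 30271752520053336419 = 5091268091988085339712 → 234301974234414021309319/5091268091988085339712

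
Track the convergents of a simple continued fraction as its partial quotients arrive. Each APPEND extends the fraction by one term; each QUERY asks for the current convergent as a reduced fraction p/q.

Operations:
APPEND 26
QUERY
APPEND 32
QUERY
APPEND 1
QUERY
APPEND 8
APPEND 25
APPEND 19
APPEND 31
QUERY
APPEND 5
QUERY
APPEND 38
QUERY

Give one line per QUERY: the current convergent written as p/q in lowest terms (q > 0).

APPEND 26: p_0 = 26·1 + 0 = 26, q_0 = 26·0 + 1 = 1 → 26/1
APPEND 32: p_1 = 32·26 + 1 = 833, q_1 = 32·1 + 0 = 32 → 833/32
APPEND 1: p_2 = 1·833 + 26 = 859, q_2 = 1·32 + 1 = 33 → 859/33
APPEND 8: p_3 = 8·859 + 833 = 7705, q_3 = 8·33 + 32 = 296 → 7705/296
APPEND 25: p_4 = 25·7705 + 859 = 193484, q_4 = 25·296 + 33 = 7433 → 193484/7433
APPEND 19: p_5 = 19·193484 + 7705 = 3683901, q_5 = 19·7433 + 296 = 141523 → 3683901/141523
APPEND 31: p_6 = 31·3683901 + 193484 = 114394415, q_6 = 31·141523 + 7433 = 4394646 → 114394415/4394646
APPEND 5: p_7 = 5·114394415 + 3683901 = 575655976, q_7 = 5·4394646 + 141523 = 22114753 → 575655976/22114753
APPEND 38: p_8 = 38·575655976 + 114394415 = 21989321503, q_8 = 38·22114753 + 4394646 = 844755260 → 21989321503/844755260

26/1
833/32
859/33
114394415/4394646
575655976/22114753
21989321503/844755260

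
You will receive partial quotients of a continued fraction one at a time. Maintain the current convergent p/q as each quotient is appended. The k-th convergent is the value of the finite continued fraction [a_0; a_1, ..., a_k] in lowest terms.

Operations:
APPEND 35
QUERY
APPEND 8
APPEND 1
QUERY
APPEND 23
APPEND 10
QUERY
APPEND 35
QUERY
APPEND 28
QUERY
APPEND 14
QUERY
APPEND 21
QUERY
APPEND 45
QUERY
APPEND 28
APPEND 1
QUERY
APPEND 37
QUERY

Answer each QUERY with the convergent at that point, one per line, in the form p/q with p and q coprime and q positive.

APPEND 35: p_0 = 35·1 + 0 = 35, q_0 = 35·0 + 1 = 1 → 35/1
APPEND 8: p_1 = 8·35 + 1 = 281, q_1 = 8·1 + 0 = 8 → 281/8
APPEND 1: p_2 = 1·281 + 35 = 316, q_2 = 1·8 + 1 = 9 → 316/9
APPEND 23: p_3 = 23·316 + 281 = 7549, q_3 = 23·9 + 8 = 215 → 7549/215
APPEND 10: p_4 = 10·7549 + 316 = 75806, q_4 = 10·215 + 9 = 2159 → 75806/2159
APPEND 35: p_5 = 35·75806 + 7549 = 2660759, q_5 = 35·2159 + 215 = 75780 → 2660759/75780
APPEND 28: p_6 = 28·2660759 + 75806 = 74577058, q_6 = 28·75780 + 2159 = 2123999 → 74577058/2123999
APPEND 14: p_7 = 14·74577058 + 2660759 = 1046739571, q_7 = 14·2123999 + 75780 = 29811766 → 1046739571/29811766
APPEND 21: p_8 = 21·1046739571 + 74577058 = 22056108049, q_8 = 21·29811766 + 2123999 = 628171085 → 22056108049/628171085
APPEND 45: p_9 = 45·22056108049 + 1046739571 = 993571601776, q_9 = 45·628171085 + 29811766 = 28297510591 → 993571601776/28297510591
APPEND 28: p_10 = 28·993571601776 + 22056108049 = 27842060957777, q_10 = 28·28297510591 + 628171085 = 792958467633 → 27842060957777/792958467633
APPEND 1: p_11 = 1·27842060957777 + 993571601776 = 28835632559553, q_11 = 1·792958467633 + 28297510591 = 821255978224 → 28835632559553/821255978224
APPEND 37: p_12 = 37·28835632559553 + 27842060957777 = 1094760465661238, q_12 = 37·821255978224 + 792958467633 = 31179429661921 → 1094760465661238/31179429661921

35/1
316/9
75806/2159
2660759/75780
74577058/2123999
1046739571/29811766
22056108049/628171085
993571601776/28297510591
28835632559553/821255978224
1094760465661238/31179429661921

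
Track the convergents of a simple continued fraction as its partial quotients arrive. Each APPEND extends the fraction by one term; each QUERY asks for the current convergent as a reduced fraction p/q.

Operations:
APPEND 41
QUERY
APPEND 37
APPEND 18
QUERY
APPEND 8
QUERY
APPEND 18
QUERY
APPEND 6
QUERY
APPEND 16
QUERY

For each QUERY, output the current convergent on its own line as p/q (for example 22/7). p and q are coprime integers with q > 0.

41/1
27365/667
220438/5373
3995249/97381
24191932/589659
391066161/9531925

APPEND 41: p_0 = 41·1 + 0 = 41, q_0 = 41·0 + 1 = 1 → 41/1
APPEND 37: p_1 = 37·41 + 1 = 1518, q_1 = 37·1 + 0 = 37 → 1518/37
APPEND 18: p_2 = 18·1518 + 41 = 27365, q_2 = 18·37 + 1 = 667 → 27365/667
APPEND 8: p_3 = 8·27365 + 1518 = 220438, q_3 = 8·667 + 37 = 5373 → 220438/5373
APPEND 18: p_4 = 18·220438 + 27365 = 3995249, q_4 = 18·5373 + 667 = 97381 → 3995249/97381
APPEND 6: p_5 = 6·3995249 + 220438 = 24191932, q_5 = 6·97381 + 5373 = 589659 → 24191932/589659
APPEND 16: p_6 = 16·24191932 + 3995249 = 391066161, q_6 = 16·589659 + 97381 = 9531925 → 391066161/9531925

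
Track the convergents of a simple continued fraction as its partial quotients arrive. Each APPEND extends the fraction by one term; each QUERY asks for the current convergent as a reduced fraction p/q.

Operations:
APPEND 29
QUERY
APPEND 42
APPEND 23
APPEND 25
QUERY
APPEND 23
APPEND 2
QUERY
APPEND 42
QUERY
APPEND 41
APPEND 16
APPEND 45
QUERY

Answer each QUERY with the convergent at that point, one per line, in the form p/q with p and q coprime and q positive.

APPEND 29: p_0 = 29·1 + 0 = 29, q_0 = 29·0 + 1 = 1 → 29/1
APPEND 42: p_1 = 42·29 + 1 = 1219, q_1 = 42·1 + 0 = 42 → 1219/42
APPEND 23: p_2 = 23·1219 + 29 = 28066, q_2 = 23·42 + 1 = 967 → 28066/967
APPEND 25: p_3 = 25·28066 + 1219 = 702869, q_3 = 25·967 + 42 = 24217 → 702869/24217
APPEND 23: p_4 = 23·702869 + 28066 = 16194053, q_4 = 23·24217 + 967 = 557958 → 16194053/557958
APPEND 2: p_5 = 2·16194053 + 702869 = 33090975, q_5 = 2·557958 + 24217 = 1140133 → 33090975/1140133
APPEND 42: p_6 = 42·33090975 + 16194053 = 1406015003, q_6 = 42·1140133 + 557958 = 48443544 → 1406015003/48443544
APPEND 41: p_7 = 41·1406015003 + 33090975 = 57679706098, q_7 = 41·48443544 + 1140133 = 1987325437 → 57679706098/1987325437
APPEND 16: p_8 = 16·57679706098 + 1406015003 = 924281312571, q_8 = 16·1987325437 + 48443544 = 31845650536 → 924281312571/31845650536
APPEND 45: p_9 = 45·924281312571 + 57679706098 = 41650338771793, q_9 = 45·31845650536 + 1987325437 = 1435041599557 → 41650338771793/1435041599557

29/1
702869/24217
33090975/1140133
1406015003/48443544
41650338771793/1435041599557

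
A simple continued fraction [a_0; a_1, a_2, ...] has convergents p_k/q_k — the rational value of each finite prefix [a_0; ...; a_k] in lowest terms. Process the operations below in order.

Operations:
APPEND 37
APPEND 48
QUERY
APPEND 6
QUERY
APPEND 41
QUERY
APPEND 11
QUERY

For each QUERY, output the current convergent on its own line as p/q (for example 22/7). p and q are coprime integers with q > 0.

1777/48
10699/289
440436/11897
4855495/131156

APPEND 37: p_0 = 37·1 + 0 = 37, q_0 = 37·0 + 1 = 1 → 37/1
APPEND 48: p_1 = 48·37 + 1 = 1777, q_1 = 48·1 + 0 = 48 → 1777/48
APPEND 6: p_2 = 6·1777 + 37 = 10699, q_2 = 6·48 + 1 = 289 → 10699/289
APPEND 41: p_3 = 41·10699 + 1777 = 440436, q_3 = 41·289 + 48 = 11897 → 440436/11897
APPEND 11: p_4 = 11·440436 + 10699 = 4855495, q_4 = 11·11897 + 289 = 131156 → 4855495/131156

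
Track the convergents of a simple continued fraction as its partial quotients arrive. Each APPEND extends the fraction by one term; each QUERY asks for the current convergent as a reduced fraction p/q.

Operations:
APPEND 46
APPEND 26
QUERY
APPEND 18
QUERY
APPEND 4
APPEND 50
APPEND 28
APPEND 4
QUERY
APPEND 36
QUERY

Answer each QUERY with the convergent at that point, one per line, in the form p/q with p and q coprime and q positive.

APPEND 46: p_0 = 46·1 + 0 = 46, q_0 = 46·0 + 1 = 1 → 46/1
APPEND 26: p_1 = 26·46 + 1 = 1197, q_1 = 26·1 + 0 = 26 → 1197/26
APPEND 18: p_2 = 18·1197 + 46 = 21592, q_2 = 18·26 + 1 = 469 → 21592/469
APPEND 4: p_3 = 4·21592 + 1197 = 87565, q_3 = 4·469 + 26 = 1902 → 87565/1902
APPEND 50: p_4 = 50·87565 + 21592 = 4399842, q_4 = 50·1902 + 469 = 95569 → 4399842/95569
APPEND 28: p_5 = 28·4399842 + 87565 = 123283141, q_5 = 28·95569 + 1902 = 2677834 → 123283141/2677834
APPEND 4: p_6 = 4·123283141 + 4399842 = 497532406, q_6 = 4·2677834 + 95569 = 10806905 → 497532406/10806905
APPEND 36: p_7 = 36·497532406 + 123283141 = 18034449757, q_7 = 36·10806905 + 2677834 = 391726414 → 18034449757/391726414

1197/26
21592/469
497532406/10806905
18034449757/391726414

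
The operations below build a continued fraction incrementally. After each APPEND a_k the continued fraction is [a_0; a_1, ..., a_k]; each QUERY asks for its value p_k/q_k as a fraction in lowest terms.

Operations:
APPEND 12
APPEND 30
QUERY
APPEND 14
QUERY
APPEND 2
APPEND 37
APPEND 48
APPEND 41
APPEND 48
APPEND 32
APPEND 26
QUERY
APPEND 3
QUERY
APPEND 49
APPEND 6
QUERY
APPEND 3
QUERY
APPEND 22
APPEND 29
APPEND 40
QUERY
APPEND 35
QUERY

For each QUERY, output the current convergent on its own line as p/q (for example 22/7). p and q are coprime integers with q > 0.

APPEND 12: p_0 = 12·1 + 0 = 12, q_0 = 12·0 + 1 = 1 → 12/1
APPEND 30: p_1 = 30·12 + 1 = 361, q_1 = 30·1 + 0 = 30 → 361/30
APPEND 14: p_2 = 14·361 + 12 = 5066, q_2 = 14·30 + 1 = 421 → 5066/421
APPEND 2: p_3 = 2·5066 + 361 = 10493, q_3 = 2·421 + 30 = 872 → 10493/872
APPEND 37: p_4 = 37·10493 + 5066 = 393307, q_4 = 37·872 + 421 = 32685 → 393307/32685
APPEND 48: p_5 = 48·393307 + 10493 = 18889229, q_5 = 48·32685 + 872 = 1569752 → 18889229/1569752
APPEND 41: p_6 = 41·18889229 + 393307 = 774851696, q_6 = 41·1569752 + 32685 = 64392517 → 774851696/64392517
APPEND 48: p_7 = 48·774851696 + 18889229 = 37211770637, q_7 = 48·64392517 + 1569752 = 3092410568 → 37211770637/3092410568
APPEND 32: p_8 = 32·37211770637 + 774851696 = 1191551512080, q_8 = 32·3092410568 + 64392517 = 99021530693 → 1191551512080/99021530693
APPEND 26: p_9 = 26·1191551512080 + 37211770637 = 31017551084717, q_9 = 26·99021530693 + 3092410568 = 2577652208586 → 31017551084717/2577652208586
APPEND 3: p_10 = 3·31017551084717 + 1191551512080 = 94244204766231, q_10 = 3·2577652208586 + 99021530693 = 7831978156451 → 94244204766231/7831978156451
APPEND 49: p_11 = 49·94244204766231 + 31017551084717 = 4648983584630036, q_11 = 49·7831978156451 + 2577652208586 = 386344581874685 → 4648983584630036/386344581874685
APPEND 6: p_12 = 6·4648983584630036 + 94244204766231 = 27988145712546447, q_12 = 6·386344581874685 + 7831978156451 = 2325899469404561 → 27988145712546447/2325899469404561
APPEND 3: p_13 = 3·27988145712546447 + 4648983584630036 = 88613420722269377, q_13 = 3·2325899469404561 + 386344581874685 = 7364042990088368 → 88613420722269377/7364042990088368
APPEND 22: p_14 = 22·88613420722269377 + 27988145712546447 = 1977483401602472741, q_14 = 22·7364042990088368 + 2325899469404561 = 164334845251348657 → 1977483401602472741/164334845251348657
APPEND 29: p_15 = 29·1977483401602472741 + 88613420722269377 = 57435632067193978866, q_15 = 29·164334845251348657 + 7364042990088368 = 4773074555279199421 → 57435632067193978866/4773074555279199421
APPEND 40: p_16 = 40·57435632067193978866 + 1977483401602472741 = 2299402766089361627381, q_16 = 40·4773074555279199421 + 164334845251348657 = 191087317056419325497 → 2299402766089361627381/191087317056419325497
APPEND 35: p_17 = 35·2299402766089361627381 + 57435632067193978866 = 80536532445194850937201, q_17 = 35·191087317056419325497 + 4773074555279199421 = 6692829171529955591816 → 80536532445194850937201/6692829171529955591816

361/30
5066/421
31017551084717/2577652208586
94244204766231/7831978156451
27988145712546447/2325899469404561
88613420722269377/7364042990088368
2299402766089361627381/191087317056419325497
80536532445194850937201/6692829171529955591816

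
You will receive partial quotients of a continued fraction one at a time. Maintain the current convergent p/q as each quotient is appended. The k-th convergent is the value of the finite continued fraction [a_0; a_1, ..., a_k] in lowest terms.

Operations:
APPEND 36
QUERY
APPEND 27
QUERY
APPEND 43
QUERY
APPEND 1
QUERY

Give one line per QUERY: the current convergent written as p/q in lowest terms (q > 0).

36/1
973/27
41875/1162
42848/1189

APPEND 36: p_0 = 36·1 + 0 = 36, q_0 = 36·0 + 1 = 1 → 36/1
APPEND 27: p_1 = 27·36 + 1 = 973, q_1 = 27·1 + 0 = 27 → 973/27
APPEND 43: p_2 = 43·973 + 36 = 41875, q_2 = 43·27 + 1 = 1162 → 41875/1162
APPEND 1: p_3 = 1·41875 + 973 = 42848, q_3 = 1·1162 + 27 = 1189 → 42848/1189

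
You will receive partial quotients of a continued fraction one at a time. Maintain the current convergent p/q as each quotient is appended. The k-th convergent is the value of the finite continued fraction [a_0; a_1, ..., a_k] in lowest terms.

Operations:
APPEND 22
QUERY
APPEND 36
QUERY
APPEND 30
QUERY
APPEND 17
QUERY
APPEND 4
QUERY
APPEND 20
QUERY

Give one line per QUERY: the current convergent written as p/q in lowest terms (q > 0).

APPEND 22: p_0 = 22·1 + 0 = 22, q_0 = 22·0 + 1 = 1 → 22/1
APPEND 36: p_1 = 36·22 + 1 = 793, q_1 = 36·1 + 0 = 36 → 793/36
APPEND 30: p_2 = 30·793 + 22 = 23812, q_2 = 30·36 + 1 = 1081 → 23812/1081
APPEND 17: p_3 = 17·23812 + 793 = 405597, q_3 = 17·1081 + 36 = 18413 → 405597/18413
APPEND 4: p_4 = 4·405597 + 23812 = 1646200, q_4 = 4·18413 + 1081 = 74733 → 1646200/74733
APPEND 20: p_5 = 20·1646200 + 405597 = 33329597, q_5 = 20·74733 + 18413 = 1513073 → 33329597/1513073

22/1
793/36
23812/1081
405597/18413
1646200/74733
33329597/1513073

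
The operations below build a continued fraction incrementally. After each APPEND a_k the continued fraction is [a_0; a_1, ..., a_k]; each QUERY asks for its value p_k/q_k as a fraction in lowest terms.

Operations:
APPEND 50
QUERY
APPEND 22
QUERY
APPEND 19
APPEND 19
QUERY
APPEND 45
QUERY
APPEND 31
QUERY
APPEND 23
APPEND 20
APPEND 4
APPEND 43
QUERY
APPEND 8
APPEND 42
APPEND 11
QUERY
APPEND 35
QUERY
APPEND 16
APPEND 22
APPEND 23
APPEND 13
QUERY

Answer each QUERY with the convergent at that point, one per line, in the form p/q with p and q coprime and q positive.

50/1
1101/22
399512/7983
17999009/359654
558368791/11157257
45146863451449/902119112656
168203938447652573/3361030558874199
5902396183813984460/117940959810255343
627403786917088589546929/12536705858632409013031

APPEND 50: p_0 = 50·1 + 0 = 50, q_0 = 50·0 + 1 = 1 → 50/1
APPEND 22: p_1 = 22·50 + 1 = 1101, q_1 = 22·1 + 0 = 22 → 1101/22
APPEND 19: p_2 = 19·1101 + 50 = 20969, q_2 = 19·22 + 1 = 419 → 20969/419
APPEND 19: p_3 = 19·20969 + 1101 = 399512, q_3 = 19·419 + 22 = 7983 → 399512/7983
APPEND 45: p_4 = 45·399512 + 20969 = 17999009, q_4 = 45·7983 + 419 = 359654 → 17999009/359654
APPEND 31: p_5 = 31·17999009 + 399512 = 558368791, q_5 = 31·359654 + 7983 = 11157257 → 558368791/11157257
APPEND 23: p_6 = 23·558368791 + 17999009 = 12860481202, q_6 = 23·11157257 + 359654 = 256976565 → 12860481202/256976565
APPEND 20: p_7 = 20·12860481202 + 558368791 = 257767992831, q_7 = 20·256976565 + 11157257 = 5150688557 → 257767992831/5150688557
APPEND 4: p_8 = 4·257767992831 + 12860481202 = 1043932452526, q_8 = 4·5150688557 + 256976565 = 20859730793 → 1043932452526/20859730793
APPEND 43: p_9 = 43·1043932452526 + 257767992831 = 45146863451449, q_9 = 43·20859730793 + 5150688557 = 902119112656 → 45146863451449/902119112656
APPEND 8: p_10 = 8·45146863451449 + 1043932452526 = 362218840064118, q_10 = 8·902119112656 + 20859730793 = 7237812632041 → 362218840064118/7237812632041
APPEND 42: p_11 = 42·362218840064118 + 45146863451449 = 15258338146144405, q_11 = 42·7237812632041 + 902119112656 = 304890249658378 → 15258338146144405/304890249658378
APPEND 11: p_12 = 11·15258338146144405 + 362218840064118 = 168203938447652573, q_12 = 11·304890249658378 + 7237812632041 = 3361030558874199 → 168203938447652573/3361030558874199
APPEND 35: p_13 = 35·168203938447652573 + 15258338146144405 = 5902396183813984460, q_13 = 35·3361030558874199 + 304890249658378 = 117940959810255343 → 5902396183813984460/117940959810255343
APPEND 16: p_14 = 16·5902396183813984460 + 168203938447652573 = 94606542879471403933, q_14 = 16·117940959810255343 + 3361030558874199 = 1890416387522959687 → 94606542879471403933/1890416387522959687
APPEND 22: p_15 = 22·94606542879471403933 + 5902396183813984460 = 2087246339532184870986, q_15 = 22·1890416387522959687 + 117940959810255343 = 41707101485315368457 → 2087246339532184870986/41707101485315368457
APPEND 23: p_16 = 23·2087246339532184870986 + 94606542879471403933 = 48101272352119723436611, q_16 = 23·41707101485315368457 + 1890416387522959687 = 961153750549776434198 → 48101272352119723436611/961153750549776434198
APPEND 13: p_17 = 13·48101272352119723436611 + 2087246339532184870986 = 627403786917088589546929, q_17 = 13·961153750549776434198 + 41707101485315368457 = 12536705858632409013031 → 627403786917088589546929/12536705858632409013031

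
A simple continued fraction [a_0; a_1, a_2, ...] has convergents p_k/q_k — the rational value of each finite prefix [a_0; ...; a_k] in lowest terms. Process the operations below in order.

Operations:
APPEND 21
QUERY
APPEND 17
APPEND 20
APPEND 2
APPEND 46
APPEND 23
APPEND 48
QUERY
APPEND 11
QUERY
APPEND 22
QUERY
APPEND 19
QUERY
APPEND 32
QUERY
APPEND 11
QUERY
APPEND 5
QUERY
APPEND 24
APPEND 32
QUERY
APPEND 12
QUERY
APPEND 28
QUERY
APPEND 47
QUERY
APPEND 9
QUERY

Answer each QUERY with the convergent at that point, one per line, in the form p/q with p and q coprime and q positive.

APPEND 21: p_0 = 21·1 + 0 = 21, q_0 = 21·0 + 1 = 1 → 21/1
APPEND 17: p_1 = 17·21 + 1 = 358, q_1 = 17·1 + 0 = 17 → 358/17
APPEND 20: p_2 = 20·358 + 21 = 7181, q_2 = 20·17 + 1 = 341 → 7181/341
APPEND 2: p_3 = 2·7181 + 358 = 14720, q_3 = 2·341 + 17 = 699 → 14720/699
APPEND 46: p_4 = 46·14720 + 7181 = 684301, q_4 = 46·699 + 341 = 32495 → 684301/32495
APPEND 23: p_5 = 23·684301 + 14720 = 15753643, q_5 = 23·32495 + 699 = 748084 → 15753643/748084
APPEND 48: p_6 = 48·15753643 + 684301 = 756859165, q_6 = 48·748084 + 32495 = 35940527 → 756859165/35940527
APPEND 11: p_7 = 11·756859165 + 15753643 = 8341204458, q_7 = 11·35940527 + 748084 = 396093881 → 8341204458/396093881
APPEND 22: p_8 = 22·8341204458 + 756859165 = 184263357241, q_8 = 22·396093881 + 35940527 = 8750005909 → 184263357241/8750005909
APPEND 19: p_9 = 19·184263357241 + 8341204458 = 3509344992037, q_9 = 19·8750005909 + 396093881 = 166646206152 → 3509344992037/166646206152
APPEND 32: p_10 = 32·3509344992037 + 184263357241 = 112483303102425, q_10 = 32·166646206152 + 8750005909 = 5341428602773 → 112483303102425/5341428602773
APPEND 11: p_11 = 11·112483303102425 + 3509344992037 = 1240825679118712, q_11 = 11·5341428602773 + 166646206152 = 58922360836655 → 1240825679118712/58922360836655
APPEND 5: p_12 = 5·1240825679118712 + 112483303102425 = 6316611698695985, q_12 = 5·58922360836655 + 5341428602773 = 299953232786048 → 6316611698695985/299953232786048
APPEND 24: p_13 = 24·6316611698695985 + 1240825679118712 = 152839506447822352, q_13 = 24·299953232786048 + 58922360836655 = 7257799947701807 → 152839506447822352/7257799947701807
APPEND 32: p_14 = 32·152839506447822352 + 6316611698695985 = 4897180818029011249, q_14 = 32·7257799947701807 + 299953232786048 = 232549551559243872 → 4897180818029011249/232549551559243872
APPEND 12: p_15 = 12·4897180818029011249 + 152839506447822352 = 58919009322795957340, q_15 = 12·232549551559243872 + 7257799947701807 = 2797852418658628271 → 58919009322795957340/2797852418658628271
APPEND 28: p_16 = 28·58919009322795957340 + 4897180818029011249 = 1654629441856315816769, q_16 = 28·2797852418658628271 + 232549551559243872 = 78572417274000835460 → 1654629441856315816769/78572417274000835460
APPEND 47: p_17 = 47·1654629441856315816769 + 58919009322795957340 = 77826502776569639345483, q_17 = 47·78572417274000835460 + 2797852418658628271 = 3695701464296697894891 → 77826502776569639345483/3695701464296697894891
APPEND 9: p_18 = 9·77826502776569639345483 + 1654629441856315816769 = 702093154430983069926116, q_18 = 9·3695701464296697894891 + 78572417274000835460 = 33339885595944281889479 → 702093154430983069926116/33339885595944281889479

21/1
756859165/35940527
8341204458/396093881
184263357241/8750005909
3509344992037/166646206152
112483303102425/5341428602773
1240825679118712/58922360836655
6316611698695985/299953232786048
4897180818029011249/232549551559243872
58919009322795957340/2797852418658628271
1654629441856315816769/78572417274000835460
77826502776569639345483/3695701464296697894891
702093154430983069926116/33339885595944281889479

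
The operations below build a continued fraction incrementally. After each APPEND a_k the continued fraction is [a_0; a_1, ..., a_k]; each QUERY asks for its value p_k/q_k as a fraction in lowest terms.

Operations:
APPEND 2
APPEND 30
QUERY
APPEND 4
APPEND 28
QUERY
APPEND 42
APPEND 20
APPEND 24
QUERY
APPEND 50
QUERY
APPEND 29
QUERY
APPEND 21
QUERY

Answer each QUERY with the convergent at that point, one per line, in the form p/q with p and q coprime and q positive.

APPEND 2: p_0 = 2·1 + 0 = 2, q_0 = 2·0 + 1 = 1 → 2/1
APPEND 30: p_1 = 30·2 + 1 = 61, q_1 = 30·1 + 0 = 30 → 61/30
APPEND 4: p_2 = 4·61 + 2 = 246, q_2 = 4·30 + 1 = 121 → 246/121
APPEND 28: p_3 = 28·246 + 61 = 6949, q_3 = 28·121 + 30 = 3418 → 6949/3418
APPEND 42: p_4 = 42·6949 + 246 = 292104, q_4 = 42·3418 + 121 = 143677 → 292104/143677
APPEND 20: p_5 = 20·292104 + 6949 = 5849029, q_5 = 20·143677 + 3418 = 2876958 → 5849029/2876958
APPEND 24: p_6 = 24·5849029 + 292104 = 140668800, q_6 = 24·2876958 + 143677 = 69190669 → 140668800/69190669
APPEND 50: p_7 = 50·140668800 + 5849029 = 7039289029, q_7 = 50·69190669 + 2876958 = 3462410408 → 7039289029/3462410408
APPEND 29: p_8 = 29·7039289029 + 140668800 = 204280050641, q_8 = 29·3462410408 + 69190669 = 100479092501 → 204280050641/100479092501
APPEND 21: p_9 = 21·204280050641 + 7039289029 = 4296920352490, q_9 = 21·100479092501 + 3462410408 = 2113523352929 → 4296920352490/2113523352929

61/30
6949/3418
140668800/69190669
7039289029/3462410408
204280050641/100479092501
4296920352490/2113523352929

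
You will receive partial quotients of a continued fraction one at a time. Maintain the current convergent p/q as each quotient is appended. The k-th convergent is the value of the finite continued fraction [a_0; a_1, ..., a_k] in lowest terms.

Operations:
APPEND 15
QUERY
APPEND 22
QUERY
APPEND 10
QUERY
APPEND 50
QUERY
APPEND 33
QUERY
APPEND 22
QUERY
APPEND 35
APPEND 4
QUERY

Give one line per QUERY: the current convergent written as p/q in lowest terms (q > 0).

APPEND 15: p_0 = 15·1 + 0 = 15, q_0 = 15·0 + 1 = 1 → 15/1
APPEND 22: p_1 = 22·15 + 1 = 331, q_1 = 22·1 + 0 = 22 → 331/22
APPEND 10: p_2 = 10·331 + 15 = 3325, q_2 = 10·22 + 1 = 221 → 3325/221
APPEND 50: p_3 = 50·3325 + 331 = 166581, q_3 = 50·221 + 22 = 11072 → 166581/11072
APPEND 33: p_4 = 33·166581 + 3325 = 5500498, q_4 = 33·11072 + 221 = 365597 → 5500498/365597
APPEND 22: p_5 = 22·5500498 + 166581 = 121177537, q_5 = 22·365597 + 11072 = 8054206 → 121177537/8054206
APPEND 35: p_6 = 35·121177537 + 5500498 = 4246714293, q_6 = 35·8054206 + 365597 = 282262807 → 4246714293/282262807
APPEND 4: p_7 = 4·4246714293 + 121177537 = 17108034709, q_7 = 4·282262807 + 8054206 = 1137105434 → 17108034709/1137105434

15/1
331/22
3325/221
166581/11072
5500498/365597
121177537/8054206
17108034709/1137105434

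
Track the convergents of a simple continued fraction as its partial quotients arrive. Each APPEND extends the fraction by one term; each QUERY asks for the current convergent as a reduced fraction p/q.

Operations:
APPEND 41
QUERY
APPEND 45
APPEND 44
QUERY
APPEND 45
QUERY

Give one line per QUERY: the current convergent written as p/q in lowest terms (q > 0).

41/1
81265/1981
3658771/89190

APPEND 41: p_0 = 41·1 + 0 = 41, q_0 = 41·0 + 1 = 1 → 41/1
APPEND 45: p_1 = 45·41 + 1 = 1846, q_1 = 45·1 + 0 = 45 → 1846/45
APPEND 44: p_2 = 44·1846 + 41 = 81265, q_2 = 44·45 + 1 = 1981 → 81265/1981
APPEND 45: p_3 = 45·81265 + 1846 = 3658771, q_3 = 45·1981 + 45 = 89190 → 3658771/89190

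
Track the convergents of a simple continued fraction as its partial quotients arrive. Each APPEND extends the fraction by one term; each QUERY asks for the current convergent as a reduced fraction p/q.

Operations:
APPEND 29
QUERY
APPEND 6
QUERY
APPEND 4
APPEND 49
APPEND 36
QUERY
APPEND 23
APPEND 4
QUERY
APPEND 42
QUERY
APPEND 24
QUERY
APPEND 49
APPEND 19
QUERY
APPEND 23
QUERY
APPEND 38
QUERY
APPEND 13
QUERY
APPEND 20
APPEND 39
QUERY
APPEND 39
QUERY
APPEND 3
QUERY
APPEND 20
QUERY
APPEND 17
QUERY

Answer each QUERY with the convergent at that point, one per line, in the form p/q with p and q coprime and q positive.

29/1
175/6
1292985/44341
120391189/4128637
5086204489/174423828
122189298925/4190300509
113977064483391/3908674127120
2627464844969807/90105004072529
99957641173336057/3427898828883222
1302076800098338548/44652789779554415
1020820328882562512211/35007516872158443773
39838134320063078083246/1366189641708599278669
120535223289071796761949/4133576441997956279780
2450542600101499013322226/84037718481667724874269
41779759425014555023239791/1432774790630349279142353

APPEND 29: p_0 = 29·1 + 0 = 29, q_0 = 29·0 + 1 = 1 → 29/1
APPEND 6: p_1 = 6·29 + 1 = 175, q_1 = 6·1 + 0 = 6 → 175/6
APPEND 4: p_2 = 4·175 + 29 = 729, q_2 = 4·6 + 1 = 25 → 729/25
APPEND 49: p_3 = 49·729 + 175 = 35896, q_3 = 49·25 + 6 = 1231 → 35896/1231
APPEND 36: p_4 = 36·35896 + 729 = 1292985, q_4 = 36·1231 + 25 = 44341 → 1292985/44341
APPEND 23: p_5 = 23·1292985 + 35896 = 29774551, q_5 = 23·44341 + 1231 = 1021074 → 29774551/1021074
APPEND 4: p_6 = 4·29774551 + 1292985 = 120391189, q_6 = 4·1021074 + 44341 = 4128637 → 120391189/4128637
APPEND 42: p_7 = 42·120391189 + 29774551 = 5086204489, q_7 = 42·4128637 + 1021074 = 174423828 → 5086204489/174423828
APPEND 24: p_8 = 24·5086204489 + 120391189 = 122189298925, q_8 = 24·174423828 + 4128637 = 4190300509 → 122189298925/4190300509
APPEND 49: p_9 = 49·122189298925 + 5086204489 = 5992361851814, q_9 = 49·4190300509 + 174423828 = 205499148769 → 5992361851814/205499148769
APPEND 19: p_10 = 19·5992361851814 + 122189298925 = 113977064483391, q_10 = 19·205499148769 + 4190300509 = 3908674127120 → 113977064483391/3908674127120
APPEND 23: p_11 = 23·113977064483391 + 5992361851814 = 2627464844969807, q_11 = 23·3908674127120 + 205499148769 = 90105004072529 → 2627464844969807/90105004072529
APPEND 38: p_12 = 38·2627464844969807 + 113977064483391 = 99957641173336057, q_12 = 38·90105004072529 + 3908674127120 = 3427898828883222 → 99957641173336057/3427898828883222
APPEND 13: p_13 = 13·99957641173336057 + 2627464844969807 = 1302076800098338548, q_13 = 13·3427898828883222 + 90105004072529 = 44652789779554415 → 1302076800098338548/44652789779554415
APPEND 20: p_14 = 20·1302076800098338548 + 99957641173336057 = 26141493643140107017, q_14 = 20·44652789779554415 + 3427898828883222 = 896483694419971522 → 26141493643140107017/896483694419971522
APPEND 39: p_15 = 39·26141493643140107017 + 1302076800098338548 = 1020820328882562512211, q_15 = 39·896483694419971522 + 44652789779554415 = 35007516872158443773 → 1020820328882562512211/35007516872158443773
APPEND 39: p_16 = 39·1020820328882562512211 + 26141493643140107017 = 39838134320063078083246, q_16 = 39·35007516872158443773 + 896483694419971522 = 1366189641708599278669 → 39838134320063078083246/1366189641708599278669
APPEND 3: p_17 = 3·39838134320063078083246 + 1020820328882562512211 = 120535223289071796761949, q_17 = 3·1366189641708599278669 + 35007516872158443773 = 4133576441997956279780 → 120535223289071796761949/4133576441997956279780
APPEND 20: p_18 = 20·120535223289071796761949 + 39838134320063078083246 = 2450542600101499013322226, q_18 = 20·4133576441997956279780 + 1366189641708599278669 = 84037718481667724874269 → 2450542600101499013322226/84037718481667724874269
APPEND 17: p_19 = 17·2450542600101499013322226 + 120535223289071796761949 = 41779759425014555023239791, q_19 = 17·84037718481667724874269 + 4133576441997956279780 = 1432774790630349279142353 → 41779759425014555023239791/1432774790630349279142353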